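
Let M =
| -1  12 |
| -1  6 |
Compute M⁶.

tr M = 5 and det M = 6, so the characteristic polynomial is λ² − (5)λ + (6) with roots 2 and 3.
Eigenvectors give P = [[4, 3], [1, 1]] with P⁻¹ = [[1, -3], [-1, 4]], and M = P·diag(2, 3)·P⁻¹.
Then M⁶ = P·diag(64, 729)·P⁻¹ = [[256, 2187], [64, 729]] · [[1, -3], [-1, 4]] = [[-1931, 7980], [-665, 2724]].

[[-1931, 7980], [-665, 2724]]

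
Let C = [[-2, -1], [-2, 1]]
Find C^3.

C^2 = [[6, 1], [2, 3]]
C^3 = [[-14, -5], [-10, 1]]

[[-14, -5], [-10, 1]]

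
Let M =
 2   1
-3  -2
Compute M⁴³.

[[2, 1], [-3, -2]]

M² = I (check: tr M = 0 and det M = -1), so M⁴³ = M since 43 is odd.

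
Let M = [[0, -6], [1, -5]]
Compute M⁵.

tr M = -5 and det M = 6, so the characteristic polynomial is λ² − (-5)λ + (6) with roots -2 and -3.
Eigenvectors give P = [[3, -2], [1, -1]] with P⁻¹ = [[1, -2], [1, -3]], and M = P·diag(-2, -3)·P⁻¹.
Then M⁵ = P·diag(-32, -243)·P⁻¹ = [[-96, 486], [-32, 243]] · [[1, -2], [1, -3]] = [[390, -1266], [211, -665]].

[[390, -1266], [211, -665]]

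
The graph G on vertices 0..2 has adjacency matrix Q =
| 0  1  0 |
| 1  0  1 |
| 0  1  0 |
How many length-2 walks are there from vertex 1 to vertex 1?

2

The number of length-2 walks from vertex 1 to vertex 1 is entry (1,1) of Q², where Q is the adjacency matrix.
Q² = [[1, 0, 1], [0, 2, 0], [1, 0, 1]]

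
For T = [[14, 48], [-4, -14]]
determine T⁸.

tr T = 0 and det T = -4, so the characteristic polynomial is λ² − (0)λ + (-4) with roots 2 and -2.
Eigenvectors give P = [[-4, 3], [1, -1]] with P⁻¹ = [[-1, -3], [-1, -4]], and T = P·diag(2, -2)·P⁻¹.
Then T⁸ = P·diag(256, 256)·P⁻¹ = [[-1024, 768], [256, -256]] · [[-1, -3], [-1, -4]] = [[256, 0], [0, 256]].

[[256, 0], [0, 256]]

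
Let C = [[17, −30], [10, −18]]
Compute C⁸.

tr C = −1 and det C = −6, so the characteristic polynomial is λ² − (−1)λ + (−6) with roots 2 and −3.
Eigenvectors give P = [[2, −3], [1, −2]] with P⁻¹ = [[2, −3], [1, −2]], and C = P·diag(2, −3)·P⁻¹.
Then C⁸ = P·diag(256, 6561)·P⁻¹ = [[512, −19683], [256, −13122]] · [[2, −3], [1, −2]] = [[−18659, 37830], [−12610, 25476]].

[[−18659, 37830], [−12610, 25476]]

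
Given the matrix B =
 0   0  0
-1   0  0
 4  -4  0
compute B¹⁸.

[[0, 0, 0], [0, 0, 0], [0, 0, 0]]

B is strictly triangular, hence nilpotent: B³ = 0, so B¹⁸ = 0.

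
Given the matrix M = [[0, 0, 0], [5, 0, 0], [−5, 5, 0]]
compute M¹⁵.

M is strictly triangular, hence nilpotent: M³ = 0, so M¹⁵ = 0.

[[0, 0, 0], [0, 0, 0], [0, 0, 0]]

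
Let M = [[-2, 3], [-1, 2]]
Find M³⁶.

[[1, 0], [0, 1]]

M² = I (check: tr M = 0 and det M = -1), so M³⁶ = I since 36 is even.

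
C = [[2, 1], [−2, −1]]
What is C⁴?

[[2, 1], [−2, −1]]

C² = [[2, 1], [−2, −1]]
C³ = [[2, 1], [−2, −1]]
C⁴ = [[2, 1], [−2, −1]]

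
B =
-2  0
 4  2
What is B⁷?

[[-128, 0], [256, 128]]

tr B = 0 and det B = -4, so the characteristic polynomial is λ² − (0)λ + (-4) with roots -2 and 2.
Eigenvectors give P = [[-1, 0], [1, 1]] with P⁻¹ = [[-1, 0], [1, 1]], and B = P·diag(-2, 2)·P⁻¹.
Then B⁷ = P·diag(-128, 128)·P⁻¹ = [[128, 0], [-128, 128]] · [[-1, 0], [1, 1]] = [[-128, 0], [256, 128]].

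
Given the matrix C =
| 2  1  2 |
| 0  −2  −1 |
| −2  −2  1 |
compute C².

[[0, −4, 5], [2, 6, 1], [−6, 0, −1]]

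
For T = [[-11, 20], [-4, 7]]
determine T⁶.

tr T = -4 and det T = 3, so the characteristic polynomial is λ² − (-4)λ + (3) with roots -1 and -3.
Eigenvectors give P = [[2, 5], [1, 2]] with P⁻¹ = [[-2, 5], [1, -2]], and T = P·diag(-1, -3)·P⁻¹.
Then T⁶ = P·diag(1, 729)·P⁻¹ = [[2, 3645], [1, 1458]] · [[-2, 5], [1, -2]] = [[3641, -7280], [1456, -2911]].

[[3641, -7280], [1456, -2911]]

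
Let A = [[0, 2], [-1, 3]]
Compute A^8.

[[-254, 510], [-255, 511]]

tr A = 3 and det A = 2, so the characteristic polynomial is λ² − (3)λ + (2) with roots 2 and 1.
Eigenvectors give P = [[1, 2], [1, 1]] with P⁻¹ = [[-1, 2], [1, -1]], and A = P·diag(2, 1)·P⁻¹.
Then A^8 = P·diag(256, 1)·P⁻¹ = [[256, 2], [256, 1]] · [[-1, 2], [1, -1]] = [[-254, 510], [-255, 511]].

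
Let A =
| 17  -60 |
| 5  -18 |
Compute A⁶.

tr A = -1 and det A = -6, so the characteristic polynomial is λ² − (-1)λ + (-6) with roots 2 and -3.
Eigenvectors give P = [[4, 3], [1, 1]] with P⁻¹ = [[1, -3], [-1, 4]], and A = P·diag(2, -3)·P⁻¹.
Then A⁶ = P·diag(64, 729)·P⁻¹ = [[256, 2187], [64, 729]] · [[1, -3], [-1, 4]] = [[-1931, 7980], [-665, 2724]].

[[-1931, 7980], [-665, 2724]]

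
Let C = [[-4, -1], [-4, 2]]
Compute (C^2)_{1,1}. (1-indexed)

20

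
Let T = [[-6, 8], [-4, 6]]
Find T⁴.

tr T = 0 and det T = -4, so the characteristic polynomial is λ² − (0)λ + (-4) with roots 2 and -2.
Eigenvectors give P = [[1, 2], [1, 1]] with P⁻¹ = [[-1, 2], [1, -1]], and T = P·diag(2, -2)·P⁻¹.
Then T⁴ = P·diag(16, 16)·P⁻¹ = [[16, 32], [16, 16]] · [[-1, 2], [1, -1]] = [[16, 0], [0, 16]].

[[16, 0], [0, 16]]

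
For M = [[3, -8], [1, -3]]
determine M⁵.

[[3, -8], [1, -3]]

M² = I (check: tr M = 0 and det M = -1), so M⁵ = M since 5 is odd.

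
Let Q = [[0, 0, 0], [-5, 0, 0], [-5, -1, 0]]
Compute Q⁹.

[[0, 0, 0], [0, 0, 0], [0, 0, 0]]

Q is strictly triangular, hence nilpotent: Q³ = 0, so Q⁹ = 0.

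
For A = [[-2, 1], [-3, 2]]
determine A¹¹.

[[-2, 1], [-3, 2]]

A² = I (check: tr A = 0 and det A = -1), so A¹¹ = A since 11 is odd.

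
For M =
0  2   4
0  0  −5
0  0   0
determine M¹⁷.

[[0, 0, 0], [0, 0, 0], [0, 0, 0]]

M is strictly triangular, hence nilpotent: M³ = 0, so M¹⁷ = 0.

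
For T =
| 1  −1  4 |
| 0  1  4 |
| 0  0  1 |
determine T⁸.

T = I + N where N = [[0, −1, 4], [0, 0, 4], [0, 0, 0]] is strictly upper-triangular, so N³ = 0.
(I + N)⁸ = I + 8·N + 28·N² = [[1, −8, −80], [0, 1, 32], [0, 0, 1]].

[[1, −8, −80], [0, 1, 32], [0, 0, 1]]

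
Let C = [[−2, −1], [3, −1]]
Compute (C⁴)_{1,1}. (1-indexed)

−26

C² = [[1, 3], [−9, −2]]
C³ = [[7, −4], [12, 11]]
C⁴ = [[−26, −3], [9, −23]]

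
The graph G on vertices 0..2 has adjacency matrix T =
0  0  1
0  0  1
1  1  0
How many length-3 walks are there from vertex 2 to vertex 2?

0

The number of length-3 walks from vertex 2 to vertex 2 is entry (2,2) of T³, where T is the adjacency matrix.
T² = [[1, 1, 0], [1, 1, 0], [0, 0, 2]]
T³ = [[0, 0, 2], [0, 0, 2], [2, 2, 0]]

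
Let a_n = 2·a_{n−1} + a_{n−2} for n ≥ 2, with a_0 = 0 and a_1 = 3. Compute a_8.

With companion matrix A = [[2, 1], [1, 0]], [a_n, a_{n−1}]ᵀ = A·[a_{n−1}, a_{n−2}]ᵀ, so [a_8, a_7]ᵀ = A⁷·[a_1, a_0]ᵀ.
A⁷ = [[408, 169], [169, 70]], giving [a_8, a_7]ᵀ = [[1224], [507]].

1224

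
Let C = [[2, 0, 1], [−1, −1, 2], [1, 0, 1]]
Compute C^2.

[[5, 0, 3], [1, 1, −1], [3, 0, 2]]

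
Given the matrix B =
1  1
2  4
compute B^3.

B^2 = [[3, 5], [10, 18]]
B^3 = [[13, 23], [46, 82]]

[[13, 23], [46, 82]]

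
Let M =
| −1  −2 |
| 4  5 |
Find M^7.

[[−2185, −2186], [4372, 4373]]

tr M = 4 and det M = 3, so the characteristic polynomial is λ² − (4)λ + (3) with roots 3 and 1.
Eigenvectors give P = [[1, 1], [−2, −1]] with P⁻¹ = [[−1, −1], [2, 1]], and M = P·diag(3, 1)·P⁻¹.
Then M^7 = P·diag(2187, 1)·P⁻¹ = [[2187, 1], [−4374, −1]] · [[−1, −1], [2, 1]] = [[−2185, −2186], [4372, 4373]].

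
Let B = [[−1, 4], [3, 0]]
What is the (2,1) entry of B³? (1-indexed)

39

B² = [[13, −4], [−3, 12]]
B³ = [[−25, 52], [39, −12]]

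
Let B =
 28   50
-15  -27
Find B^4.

tr B = 1 and det B = -6, so the characteristic polynomial is λ² − (1)λ + (-6) with roots 3 and -2.
Eigenvectors give P = [[2, 5], [-1, -3]] with P⁻¹ = [[3, 5], [-1, -2]], and B = P·diag(3, -2)·P⁻¹.
Then B^4 = P·diag(81, 16)·P⁻¹ = [[162, 80], [-81, -48]] · [[3, 5], [-1, -2]] = [[406, 650], [-195, -309]].

[[406, 650], [-195, -309]]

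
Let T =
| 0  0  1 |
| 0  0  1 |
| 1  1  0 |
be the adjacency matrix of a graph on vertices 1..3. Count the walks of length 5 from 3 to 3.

The number of length-5 walks from vertex 3 to vertex 3 is entry (3,3) of T⁵, where T is the adjacency matrix.
T² = [[1, 1, 0], [1, 1, 0], [0, 0, 2]]
T³ = [[0, 0, 2], [0, 0, 2], [2, 2, 0]]
T⁴ = [[2, 2, 0], [2, 2, 0], [0, 0, 4]]
T⁵ = [[0, 0, 4], [0, 0, 4], [4, 4, 0]]

0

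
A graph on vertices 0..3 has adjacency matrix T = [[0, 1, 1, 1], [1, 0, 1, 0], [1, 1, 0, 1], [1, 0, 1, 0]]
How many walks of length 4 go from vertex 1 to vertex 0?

The number of length-4 walks from vertex 1 to vertex 0 is entry (1,0) of T⁴, where T is the adjacency matrix.
T² = [[3, 1, 2, 1], [1, 2, 1, 2], [2, 1, 3, 1], [1, 2, 1, 2]]
T³ = [[4, 5, 5, 5], [5, 2, 5, 2], [5, 5, 4, 5], [5, 2, 5, 2]]
T⁴ = [[15, 9, 14, 9], [9, 10, 9, 10], [14, 9, 15, 9], [9, 10, 9, 10]]

9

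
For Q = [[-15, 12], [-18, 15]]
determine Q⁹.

tr Q = 0 and det Q = -9, so the characteristic polynomial is λ² − (0)λ + (-9) with roots -3 and 3.
Eigenvectors give P = [[-1, 2], [-1, 3]] with P⁻¹ = [[-3, 2], [-1, 1]], and Q = P·diag(-3, 3)·P⁻¹.
Then Q⁹ = P·diag(-19683, 19683)·P⁻¹ = [[19683, 39366], [19683, 59049]] · [[-3, 2], [-1, 1]] = [[-98415, 78732], [-118098, 98415]].

[[-98415, 78732], [-118098, 98415]]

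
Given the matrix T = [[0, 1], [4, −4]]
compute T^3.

T^2 = [[4, −4], [−16, 20]]
T^3 = [[−16, 20], [80, −96]]

[[−16, 20], [80, −96]]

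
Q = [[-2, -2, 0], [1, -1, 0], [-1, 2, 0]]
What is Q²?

[[2, 6, 0], [-3, -1, 0], [4, 0, 0]]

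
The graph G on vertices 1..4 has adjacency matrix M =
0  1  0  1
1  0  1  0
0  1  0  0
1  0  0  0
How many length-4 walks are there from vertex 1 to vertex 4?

The number of length-4 walks from vertex 1 to vertex 4 is entry (1,4) of M^4, where M is the adjacency matrix.
M^2 = [[2, 0, 1, 0], [0, 2, 0, 1], [1, 0, 1, 0], [0, 1, 0, 1]]
M^3 = [[0, 3, 0, 2], [3, 0, 2, 0], [0, 2, 0, 1], [2, 0, 1, 0]]
M^4 = [[5, 0, 3, 0], [0, 5, 0, 3], [3, 0, 2, 0], [0, 3, 0, 2]]

0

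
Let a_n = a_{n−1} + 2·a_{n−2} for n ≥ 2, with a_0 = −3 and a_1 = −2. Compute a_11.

−3412

With companion matrix C = [[1, 2], [1, 0]], [a_n, a_{n−1}]ᵀ = C·[a_{n−1}, a_{n−2}]ᵀ, so [a_11, a_10]ᵀ = C^10·[a_1, a_0]ᵀ.
C^10 = [[683, 682], [341, 342]], giving [a_11, a_10]ᵀ = [[−3412], [−1708]].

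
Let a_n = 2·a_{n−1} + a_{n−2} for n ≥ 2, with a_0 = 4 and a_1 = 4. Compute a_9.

5572

With companion matrix C = [[2, 1], [1, 0]], [a_n, a_{n−1}]ᵀ = C·[a_{n−1}, a_{n−2}]ᵀ, so [a_9, a_8]ᵀ = C⁸·[a_1, a_0]ᵀ.
C⁸ = [[985, 408], [408, 169]], giving [a_9, a_8]ᵀ = [[5572], [2308]].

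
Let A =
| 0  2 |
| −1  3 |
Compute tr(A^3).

9

tr A = 3 and det A = 2, so the characteristic polynomial is λ² − (3)λ + (2) with roots 1 and 2.
Eigenvectors give P = [[2, 1], [1, 1]] with P⁻¹ = [[1, −1], [−1, 2]], and A = P·diag(1, 2)·P⁻¹.
Then A^3 = P·diag(1, 8)·P⁻¹ = [[2, 8], [1, 8]] · [[1, −1], [−1, 2]] = [[−6, 14], [−7, 15]].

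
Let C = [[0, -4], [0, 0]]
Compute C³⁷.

C is strictly triangular, hence nilpotent: C² = 0, so C³⁷ = 0.

[[0, 0], [0, 0]]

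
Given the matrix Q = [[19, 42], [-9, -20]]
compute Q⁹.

[[3079, 7182], [-1539, -3590]]

tr Q = -1 and det Q = -2, so the characteristic polynomial is λ² − (-1)λ + (-2) with roots 1 and -2.
Eigenvectors give P = [[7, -2], [-3, 1]] with P⁻¹ = [[1, 2], [3, 7]], and Q = P·diag(1, -2)·P⁻¹.
Then Q⁹ = P·diag(1, -512)·P⁻¹ = [[7, 1024], [-3, -512]] · [[1, 2], [3, 7]] = [[3079, 7182], [-1539, -3590]].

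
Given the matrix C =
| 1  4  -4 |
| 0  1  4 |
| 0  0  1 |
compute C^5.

[[1, 20, 140], [0, 1, 20], [0, 0, 1]]

C = I + N where N = [[0, 4, -4], [0, 0, 4], [0, 0, 0]] is strictly upper-triangular, so N^3 = 0.
(I + N)^5 = I + 5·N + 10·N^2 = [[1, 20, 140], [0, 1, 20], [0, 0, 1]].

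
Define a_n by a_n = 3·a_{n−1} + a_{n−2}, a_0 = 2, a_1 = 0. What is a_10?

With companion matrix Q = [[3, 1], [1, 0]], [a_n, a_{n−1}]ᵀ = Q·[a_{n−1}, a_{n−2}]ᵀ, so [a_10, a_9]ᵀ = Q^9·[a_1, a_0]ᵀ.
Q^9 = [[42837, 12970], [12970, 3927]], giving [a_10, a_9]ᵀ = [[25940], [7854]].

25940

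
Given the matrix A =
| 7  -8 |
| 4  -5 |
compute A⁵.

[[487, -488], [244, -245]]

tr A = 2 and det A = -3, so the characteristic polynomial is λ² − (2)λ + (-3) with roots 3 and -1.
Eigenvectors give P = [[2, -1], [1, -1]] with P⁻¹ = [[1, -1], [1, -2]], and A = P·diag(3, -1)·P⁻¹.
Then A⁵ = P·diag(243, -1)·P⁻¹ = [[486, 1], [243, 1]] · [[1, -1], [1, -2]] = [[487, -488], [244, -245]].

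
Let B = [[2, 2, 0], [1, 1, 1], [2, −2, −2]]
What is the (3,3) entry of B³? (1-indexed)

2

B² = [[6, 6, 2], [5, 1, −1], [−2, 6, 2]]
B³ = [[22, 14, 2], [9, 13, 3], [6, −2, 2]]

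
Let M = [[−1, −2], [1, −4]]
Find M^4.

[[−49, 130], [−65, 146]]

tr M = −5 and det M = 6, so the characteristic polynomial is λ² − (−5)λ + (6) with roots −3 and −2.
Eigenvectors give P = [[−1, 2], [−1, 1]] with P⁻¹ = [[1, −2], [1, −1]], and M = P·diag(−3, −2)·P⁻¹.
Then M^4 = P·diag(81, 16)·P⁻¹ = [[−81, 32], [−81, 16]] · [[1, −2], [1, −1]] = [[−49, 130], [−65, 146]].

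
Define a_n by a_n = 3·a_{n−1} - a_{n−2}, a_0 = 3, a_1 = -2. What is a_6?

With companion matrix A = [[3, -1], [1, 0]], [a_n, a_{n−1}]ᵀ = A·[a_{n−1}, a_{n−2}]ᵀ, so [a_6, a_5]ᵀ = A⁵·[a_1, a_0]ᵀ.
A⁵ = [[144, -55], [55, -21]], giving [a_6, a_5]ᵀ = [[-453], [-173]].

-453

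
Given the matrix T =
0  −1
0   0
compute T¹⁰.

[[0, 0], [0, 0]]

T is strictly triangular, hence nilpotent: T² = 0, so T¹⁰ = 0.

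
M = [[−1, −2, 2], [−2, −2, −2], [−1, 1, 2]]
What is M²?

[[3, 8, 6], [8, 6, −4], [−3, 2, 0]]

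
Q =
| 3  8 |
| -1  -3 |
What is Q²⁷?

Q² = I (check: tr Q = 0 and det Q = -1), so Q²⁷ = Q since 27 is odd.

[[3, 8], [-1, -3]]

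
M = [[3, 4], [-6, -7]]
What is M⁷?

tr M = -4 and det M = 3, so the characteristic polynomial is λ² − (-4)λ + (3) with roots -3 and -1.
Eigenvectors give P = [[-2, -1], [3, 1]] with P⁻¹ = [[1, 1], [-3, -2]], and M = P·diag(-3, -1)·P⁻¹.
Then M⁷ = P·diag(-2187, -1)·P⁻¹ = [[4374, 1], [-6561, -1]] · [[1, 1], [-3, -2]] = [[4371, 4372], [-6558, -6559]].

[[4371, 4372], [-6558, -6559]]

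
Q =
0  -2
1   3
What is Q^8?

[[-254, -510], [255, 511]]

tr Q = 3 and det Q = 2, so the characteristic polynomial is λ² − (3)λ + (2) with roots 1 and 2.
Eigenvectors give P = [[-2, -1], [1, 1]] with P⁻¹ = [[-1, -1], [1, 2]], and Q = P·diag(1, 2)·P⁻¹.
Then Q^8 = P·diag(1, 256)·P⁻¹ = [[-2, -256], [1, 256]] · [[-1, -1], [1, 2]] = [[-254, -510], [255, 511]].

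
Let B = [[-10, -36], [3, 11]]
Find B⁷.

[[-388, -1548], [129, 515]]

tr B = 1 and det B = -2, so the characteristic polynomial is λ² − (1)λ + (-2) with roots 2 and -1.
Eigenvectors give P = [[3, 4], [-1, -1]] with P⁻¹ = [[-1, -4], [1, 3]], and B = P·diag(2, -1)·P⁻¹.
Then B⁷ = P·diag(128, -1)·P⁻¹ = [[384, -4], [-128, 1]] · [[-1, -4], [1, 3]] = [[-388, -1548], [129, 515]].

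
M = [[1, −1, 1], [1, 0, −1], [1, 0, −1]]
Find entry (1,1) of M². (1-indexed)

1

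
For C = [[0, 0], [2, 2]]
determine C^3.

C^2 = [[0, 0], [4, 4]]
C^3 = [[0, 0], [8, 8]]

[[0, 0], [8, 8]]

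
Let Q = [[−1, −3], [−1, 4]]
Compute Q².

[[4, −9], [−3, 19]]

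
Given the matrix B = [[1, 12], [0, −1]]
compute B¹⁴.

B² = I (check: tr B = 0 and det B = −1), so B¹⁴ = I since 14 is even.

[[1, 0], [0, 1]]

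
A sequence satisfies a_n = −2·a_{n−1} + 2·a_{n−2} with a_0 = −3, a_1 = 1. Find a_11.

58400

With companion matrix B = [[−2, 2], [1, 0]], [a_n, a_{n−1}]ᵀ = B·[a_{n−1}, a_{n−2}]ᵀ, so [a_11, a_10]ᵀ = B¹⁰·[a_1, a_0]ᵀ.
B¹⁰ = [[18272, −13376], [−6688, 4896]], giving [a_11, a_10]ᵀ = [[58400], [−21376]].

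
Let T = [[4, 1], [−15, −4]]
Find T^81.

T² = I (check: tr T = 0 and det T = −1), so T^81 = T since 81 is odd.

[[4, 1], [−15, −4]]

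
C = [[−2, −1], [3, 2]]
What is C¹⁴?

C² = I (check: tr C = 0 and det C = −1), so C¹⁴ = I since 14 is even.

[[1, 0], [0, 1]]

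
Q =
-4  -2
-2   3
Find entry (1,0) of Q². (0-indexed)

2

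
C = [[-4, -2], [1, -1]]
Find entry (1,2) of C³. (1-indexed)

-38

tr C = -5 and det C = 6, so the characteristic polynomial is λ² − (-5)λ + (6) with roots -3 and -2.
Eigenvectors give P = [[2, -1], [-1, 1]] with P⁻¹ = [[1, 1], [1, 2]], and C = P·diag(-3, -2)·P⁻¹.
Then C³ = P·diag(-27, -8)·P⁻¹ = [[-54, 8], [27, -8]] · [[1, 1], [1, 2]] = [[-46, -38], [19, 11]].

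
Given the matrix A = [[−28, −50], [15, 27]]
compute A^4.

[[406, 650], [−195, −309]]

tr A = −1 and det A = −6, so the characteristic polynomial is λ² − (−1)λ + (−6) with roots 2 and −3.
Eigenvectors give P = [[−5, −2], [3, 1]] with P⁻¹ = [[1, 2], [−3, −5]], and A = P·diag(2, −3)·P⁻¹.
Then A^4 = P·diag(16, 81)·P⁻¹ = [[−80, −162], [48, 81]] · [[1, 2], [−3, −5]] = [[406, 650], [−195, −309]].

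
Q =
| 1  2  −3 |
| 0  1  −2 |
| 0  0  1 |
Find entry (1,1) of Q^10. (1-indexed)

Q = I + N where N = [[0, 2, −3], [0, 0, −2], [0, 0, 0]] is strictly upper-triangular, so N^3 = 0.
(I + N)^10 = I + 10·N + 45·N^2 = [[1, 20, −210], [0, 1, −20], [0, 0, 1]].

1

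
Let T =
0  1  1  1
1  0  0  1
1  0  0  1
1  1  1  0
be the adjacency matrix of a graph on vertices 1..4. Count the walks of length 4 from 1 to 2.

The number of length-4 walks from vertex 1 to vertex 2 is entry (1,2) of T⁴, where T is the adjacency matrix.
T² = [[3, 1, 1, 2], [1, 2, 2, 1], [1, 2, 2, 1], [2, 1, 1, 3]]
T³ = [[4, 5, 5, 5], [5, 2, 2, 5], [5, 2, 2, 5], [5, 5, 5, 4]]
T⁴ = [[15, 9, 9, 14], [9, 10, 10, 9], [9, 10, 10, 9], [14, 9, 9, 15]]

9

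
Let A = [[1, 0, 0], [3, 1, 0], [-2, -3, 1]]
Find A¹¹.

[[1, 0, 0], [33, 1, 0], [-517, -33, 1]]

A = I + N where N = [[0, 0, 0], [3, 0, 0], [-2, -3, 0]] is strictly lower-triangular, so N³ = 0.
(I + N)¹¹ = I + 11·N + 55·N² = [[1, 0, 0], [33, 1, 0], [-517, -33, 1]].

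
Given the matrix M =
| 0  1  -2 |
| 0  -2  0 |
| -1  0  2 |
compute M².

[[2, -2, -4], [0, 4, 0], [-2, -1, 6]]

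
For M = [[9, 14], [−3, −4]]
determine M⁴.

[[471, 910], [−195, −374]]

tr M = 5 and det M = 6, so the characteristic polynomial is λ² − (5)λ + (6) with roots 2 and 3.
Eigenvectors give P = [[−2, 7], [1, −3]] with P⁻¹ = [[3, 7], [1, 2]], and M = P·diag(2, 3)·P⁻¹.
Then M⁴ = P·diag(16, 81)·P⁻¹ = [[−32, 567], [16, −243]] · [[3, 7], [1, 2]] = [[471, 910], [−195, −374]].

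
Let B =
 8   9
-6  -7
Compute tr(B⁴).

tr B = 1 and det B = -2, so the characteristic polynomial is λ² − (1)λ + (-2) with roots -1 and 2.
Eigenvectors give P = [[1, -3], [-1, 2]] with P⁻¹ = [[-2, -3], [-1, -1]], and B = P·diag(-1, 2)·P⁻¹.
Then B⁴ = P·diag(1, 16)·P⁻¹ = [[1, -48], [-1, 32]] · [[-2, -3], [-1, -1]] = [[46, 45], [-30, -29]].

17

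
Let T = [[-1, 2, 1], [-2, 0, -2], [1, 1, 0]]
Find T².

[[-2, -1, -5], [0, -6, -2], [-3, 2, -1]]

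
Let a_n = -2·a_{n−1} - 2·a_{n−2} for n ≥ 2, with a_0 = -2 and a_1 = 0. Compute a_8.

-32

With companion matrix A = [[-2, -2], [1, 0]], [a_n, a_{n−1}]ᵀ = A·[a_{n−1}, a_{n−2}]ᵀ, so [a_8, a_7]ᵀ = A⁷·[a_1, a_0]ᵀ.
A⁷ = [[0, 16], [-8, -16]], giving [a_8, a_7]ᵀ = [[-32], [32]].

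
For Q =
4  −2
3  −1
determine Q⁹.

tr Q = 3 and det Q = 2, so the characteristic polynomial is λ² − (3)λ + (2) with roots 2 and 1.
Eigenvectors give P = [[−1, 2], [−1, 3]] with P⁻¹ = [[−3, 2], [−1, 1]], and Q = P·diag(2, 1)·P⁻¹.
Then Q⁹ = P·diag(512, 1)·P⁻¹ = [[−512, 2], [−512, 3]] · [[−3, 2], [−1, 1]] = [[1534, −1022], [1533, −1021]].

[[1534, −1022], [1533, −1021]]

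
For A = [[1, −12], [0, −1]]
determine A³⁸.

A² = I (check: tr A = 0 and det A = −1), so A³⁸ = I since 38 is even.

[[1, 0], [0, 1]]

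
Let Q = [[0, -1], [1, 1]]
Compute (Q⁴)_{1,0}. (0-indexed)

-1

Q² = [[-1, -1], [1, 0]]
Q³ = [[-1, 0], [0, -1]]
Q⁴ = [[0, 1], [-1, -1]]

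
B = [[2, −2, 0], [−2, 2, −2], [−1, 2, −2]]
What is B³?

B² = [[8, −8, 4], [−6, 4, 0], [−4, 2, 0]]
B³ = [[28, −24, 8], [−20, 20, −8], [−12, 12, −4]]

[[28, −24, 8], [−20, 20, −8], [−12, 12, −4]]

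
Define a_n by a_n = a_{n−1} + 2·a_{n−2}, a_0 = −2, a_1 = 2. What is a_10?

With companion matrix M = [[1, 2], [1, 0]], [a_n, a_{n−1}]ᵀ = M·[a_{n−1}, a_{n−2}]ᵀ, so [a_10, a_9]ᵀ = M⁹·[a_1, a_0]ᵀ.
M⁹ = [[341, 342], [171, 170]], giving [a_10, a_9]ᵀ = [[−2], [2]].

−2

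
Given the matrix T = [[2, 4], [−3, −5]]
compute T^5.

[[92, 124], [−93, −125]]

tr T = −3 and det T = 2, so the characteristic polynomial is λ² − (−3)λ + (2) with roots −2 and −1.
Eigenvectors give P = [[−1, −4], [1, 3]] with P⁻¹ = [[3, 4], [−1, −1]], and T = P·diag(−2, −1)·P⁻¹.
Then T^5 = P·diag(−32, −1)·P⁻¹ = [[32, 4], [−32, −3]] · [[3, 4], [−1, −1]] = [[92, 124], [−93, −125]].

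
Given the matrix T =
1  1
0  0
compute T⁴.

T² = [[1, 1], [0, 0]]
T³ = [[1, 1], [0, 0]]
T⁴ = [[1, 1], [0, 0]]

[[1, 1], [0, 0]]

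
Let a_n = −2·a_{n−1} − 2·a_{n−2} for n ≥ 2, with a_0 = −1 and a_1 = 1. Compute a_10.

With companion matrix C = [[−2, −2], [1, 0]], [a_n, a_{n−1}]ᵀ = C·[a_{n−1}, a_{n−2}]ᵀ, so [a_10, a_9]ᵀ = C⁹·[a_1, a_0]ᵀ.
C⁹ = [[−32, −32], [16, 0]], giving [a_10, a_9]ᵀ = [[0], [16]].

0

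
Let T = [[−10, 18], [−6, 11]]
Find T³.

[[−28, 54], [−18, 35]]

tr T = 1 and det T = −2, so the characteristic polynomial is λ² − (1)λ + (−2) with roots −1 and 2.
Eigenvectors give P = [[−2, 3], [−1, 2]] with P⁻¹ = [[−2, 3], [−1, 2]], and T = P·diag(−1, 2)·P⁻¹.
Then T³ = P·diag(−1, 8)·P⁻¹ = [[2, 24], [1, 16]] · [[−2, 3], [−1, 2]] = [[−28, 54], [−18, 35]].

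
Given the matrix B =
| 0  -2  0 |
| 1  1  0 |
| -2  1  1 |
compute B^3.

[[-2, 2, 0], [-1, -3, 0], [4, 9, 1]]

B^2 = [[-2, -2, 0], [1, -1, 0], [-1, 6, 1]]
B^3 = [[-2, 2, 0], [-1, -3, 0], [4, 9, 1]]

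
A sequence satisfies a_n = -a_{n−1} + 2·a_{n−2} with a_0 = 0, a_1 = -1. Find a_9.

With companion matrix B = [[-1, 2], [1, 0]], [a_n, a_{n−1}]ᵀ = B·[a_{n−1}, a_{n−2}]ᵀ, so [a_9, a_8]ᵀ = B⁸·[a_1, a_0]ᵀ.
B⁸ = [[171, -170], [-85, 86]], giving [a_9, a_8]ᵀ = [[-171], [85]].

-171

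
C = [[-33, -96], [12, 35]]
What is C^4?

tr C = 2 and det C = -3, so the characteristic polynomial is λ² − (2)λ + (-3) with roots 3 and -1.
Eigenvectors give P = [[8, -3], [-3, 1]] with P⁻¹ = [[-1, -3], [-3, -8]], and C = P·diag(3, -1)·P⁻¹.
Then C^4 = P·diag(81, 1)·P⁻¹ = [[648, -3], [-243, 1]] · [[-1, -3], [-3, -8]] = [[-639, -1920], [240, 721]].

[[-639, -1920], [240, 721]]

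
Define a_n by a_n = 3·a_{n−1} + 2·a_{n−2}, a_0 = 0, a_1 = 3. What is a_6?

With companion matrix M = [[3, 2], [1, 0]], [a_n, a_{n−1}]ᵀ = M·[a_{n−1}, a_{n−2}]ᵀ, so [a_6, a_5]ᵀ = M⁵·[a_1, a_0]ᵀ.
M⁵ = [[495, 278], [139, 78]], giving [a_6, a_5]ᵀ = [[1485], [417]].

1485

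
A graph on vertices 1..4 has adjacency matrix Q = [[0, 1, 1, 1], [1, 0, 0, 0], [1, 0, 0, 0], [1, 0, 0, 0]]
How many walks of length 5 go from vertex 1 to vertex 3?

9

The number of length-5 walks from vertex 1 to vertex 3 is entry (1,3) of Q⁵, where Q is the adjacency matrix.
Q² = [[3, 0, 0, 0], [0, 1, 1, 1], [0, 1, 1, 1], [0, 1, 1, 1]]
Q³ = [[0, 3, 3, 3], [3, 0, 0, 0], [3, 0, 0, 0], [3, 0, 0, 0]]
Q⁴ = [[9, 0, 0, 0], [0, 3, 3, 3], [0, 3, 3, 3], [0, 3, 3, 3]]
Q⁵ = [[0, 9, 9, 9], [9, 0, 0, 0], [9, 0, 0, 0], [9, 0, 0, 0]]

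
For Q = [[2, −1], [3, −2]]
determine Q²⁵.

[[2, −1], [3, −2]]

Q² = I (check: tr Q = 0 and det Q = −1), so Q²⁵ = Q since 25 is odd.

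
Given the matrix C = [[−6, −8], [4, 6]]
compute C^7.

tr C = 0 and det C = −4, so the characteristic polynomial is λ² − (0)λ + (−4) with roots 2 and −2.
Eigenvectors give P = [[1, −2], [−1, 1]] with P⁻¹ = [[−1, −2], [−1, −1]], and C = P·diag(2, −2)·P⁻¹.
Then C^7 = P·diag(128, −128)·P⁻¹ = [[128, 256], [−128, −128]] · [[−1, −2], [−1, −1]] = [[−384, −512], [256, 384]].

[[−384, −512], [256, 384]]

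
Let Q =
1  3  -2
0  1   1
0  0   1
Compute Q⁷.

[[1, 21, 49], [0, 1, 7], [0, 0, 1]]

Q = I + N where N = [[0, 3, -2], [0, 0, 1], [0, 0, 0]] is strictly upper-triangular, so N³ = 0.
(I + N)⁷ = I + 7·N + 21·N² = [[1, 21, 49], [0, 1, 7], [0, 0, 1]].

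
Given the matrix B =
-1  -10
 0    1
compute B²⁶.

B² = I (check: tr B = 0 and det B = -1), so B²⁶ = I since 26 is even.

[[1, 0], [0, 1]]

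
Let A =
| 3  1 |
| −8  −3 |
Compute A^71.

[[3, 1], [−8, −3]]

A² = I (check: tr A = 0 and det A = −1), so A^71 = A since 71 is odd.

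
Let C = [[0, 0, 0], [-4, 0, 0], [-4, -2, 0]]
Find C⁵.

[[0, 0, 0], [0, 0, 0], [0, 0, 0]]

C is strictly triangular, hence nilpotent: C³ = 0, so C⁵ = 0.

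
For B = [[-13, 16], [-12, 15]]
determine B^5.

[[-733, 976], [-732, 975]]

tr B = 2 and det B = -3, so the characteristic polynomial is λ² − (2)λ + (-3) with roots -1 and 3.
Eigenvectors give P = [[4, 1], [3, 1]] with P⁻¹ = [[1, -1], [-3, 4]], and B = P·diag(-1, 3)·P⁻¹.
Then B^5 = P·diag(-1, 243)·P⁻¹ = [[-4, 243], [-3, 243]] · [[1, -1], [-3, 4]] = [[-733, 976], [-732, 975]].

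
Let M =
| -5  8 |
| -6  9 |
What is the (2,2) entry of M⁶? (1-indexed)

2913

tr M = 4 and det M = 3, so the characteristic polynomial is λ² − (4)λ + (3) with roots 1 and 3.
Eigenvectors give P = [[4, 1], [3, 1]] with P⁻¹ = [[1, -1], [-3, 4]], and M = P·diag(1, 3)·P⁻¹.
Then M⁶ = P·diag(1, 729)·P⁻¹ = [[4, 729], [3, 729]] · [[1, -1], [-3, 4]] = [[-2183, 2912], [-2184, 2913]].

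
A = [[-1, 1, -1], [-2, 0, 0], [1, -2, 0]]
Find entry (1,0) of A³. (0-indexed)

4

A² = [[-2, 1, 1], [2, -2, 2], [3, 1, -1]]
A³ = [[1, -4, 2], [4, -2, -2], [-6, 5, -3]]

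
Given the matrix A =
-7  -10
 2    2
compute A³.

[[-103, -190], [38, 68]]

tr A = -5 and det A = 6, so the characteristic polynomial is λ² − (-5)λ + (6) with roots -2 and -3.
Eigenvectors give P = [[-2, 5], [1, -2]] with P⁻¹ = [[2, 5], [1, 2]], and A = P·diag(-2, -3)·P⁻¹.
Then A³ = P·diag(-8, -27)·P⁻¹ = [[16, -135], [-8, 54]] · [[2, 5], [1, 2]] = [[-103, -190], [38, 68]].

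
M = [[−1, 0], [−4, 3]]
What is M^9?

tr M = 2 and det M = −3, so the characteristic polynomial is λ² − (2)λ + (−3) with roots −1 and 3.
Eigenvectors give P = [[1, 0], [1, −1]] with P⁻¹ = [[1, 0], [1, −1]], and M = P·diag(−1, 3)·P⁻¹.
Then M^9 = P·diag(−1, 19683)·P⁻¹ = [[−1, 0], [−1, −19683]] · [[1, 0], [1, −1]] = [[−1, 0], [−19684, 19683]].

[[−1, 0], [−19684, 19683]]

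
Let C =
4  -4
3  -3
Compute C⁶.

C² = C (a projection; rank 1, trace 1), so C⁶ = C.

[[4, -4], [3, -3]]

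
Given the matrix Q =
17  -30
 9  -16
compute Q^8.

[[1531, -2550], [765, -1274]]

tr Q = 1 and det Q = -2, so the characteristic polynomial is λ² − (1)λ + (-2) with roots 2 and -1.
Eigenvectors give P = [[2, -5], [1, -3]] with P⁻¹ = [[3, -5], [1, -2]], and Q = P·diag(2, -1)·P⁻¹.
Then Q^8 = P·diag(256, 1)·P⁻¹ = [[512, -5], [256, -3]] · [[3, -5], [1, -2]] = [[1531, -2550], [765, -1274]].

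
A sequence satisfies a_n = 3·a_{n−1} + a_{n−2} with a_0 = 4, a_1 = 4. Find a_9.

With companion matrix A = [[3, 1], [1, 0]], [a_n, a_{n−1}]ᵀ = A·[a_{n−1}, a_{n−2}]ᵀ, so [a_9, a_8]ᵀ = A^8·[a_1, a_0]ᵀ.
A^8 = [[12970, 3927], [3927, 1189]], giving [a_9, a_8]ᵀ = [[67588], [20464]].

67588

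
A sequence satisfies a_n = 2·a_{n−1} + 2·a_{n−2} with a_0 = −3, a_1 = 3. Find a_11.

With companion matrix M = [[2, 2], [1, 0]], [a_n, a_{n−1}]ᵀ = M·[a_{n−1}, a_{n−2}]ᵀ, so [a_11, a_10]ᵀ = M¹⁰·[a_1, a_0]ᵀ.
M¹⁰ = [[18272, 13376], [6688, 4896]], giving [a_11, a_10]ᵀ = [[14688], [5376]].

14688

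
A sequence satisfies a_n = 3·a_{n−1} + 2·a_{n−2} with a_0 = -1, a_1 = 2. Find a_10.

114568

With companion matrix T = [[3, 2], [1, 0]], [a_n, a_{n−1}]ᵀ = T·[a_{n−1}, a_{n−2}]ᵀ, so [a_10, a_9]ᵀ = T⁹·[a_1, a_0]ᵀ.
T⁹ = [[79647, 44726], [22363, 12558]], giving [a_10, a_9]ᵀ = [[114568], [32168]].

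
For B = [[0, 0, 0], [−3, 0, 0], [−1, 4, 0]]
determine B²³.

B is strictly triangular, hence nilpotent: B³ = 0, so B²³ = 0.

[[0, 0, 0], [0, 0, 0], [0, 0, 0]]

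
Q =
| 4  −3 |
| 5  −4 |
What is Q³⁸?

[[1, 0], [0, 1]]

Q² = I (check: tr Q = 0 and det Q = −1), so Q³⁸ = I since 38 is even.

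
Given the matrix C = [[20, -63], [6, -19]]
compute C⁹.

[[3590, -10773], [1026, -3079]]

tr C = 1 and det C = -2, so the characteristic polynomial is λ² − (1)λ + (-2) with roots 2 and -1.
Eigenvectors give P = [[7, 3], [2, 1]] with P⁻¹ = [[1, -3], [-2, 7]], and C = P·diag(2, -1)·P⁻¹.
Then C⁹ = P·diag(512, -1)·P⁻¹ = [[3584, -3], [1024, -1]] · [[1, -3], [-2, 7]] = [[3590, -10773], [1026, -3079]].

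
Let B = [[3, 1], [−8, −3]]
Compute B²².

[[1, 0], [0, 1]]

B² = I (check: tr B = 0 and det B = −1), so B²² = I since 22 is even.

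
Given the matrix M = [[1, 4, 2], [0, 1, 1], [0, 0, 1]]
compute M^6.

[[1, 24, 72], [0, 1, 6], [0, 0, 1]]

M = I + N where N = [[0, 4, 2], [0, 0, 1], [0, 0, 0]] is strictly upper-triangular, so N^3 = 0.
(I + N)^6 = I + 6·N + 15·N^2 = [[1, 24, 72], [0, 1, 6], [0, 0, 1]].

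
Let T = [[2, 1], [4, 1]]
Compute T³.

[[28, 11], [44, 17]]

T² = [[8, 3], [12, 5]]
T³ = [[28, 11], [44, 17]]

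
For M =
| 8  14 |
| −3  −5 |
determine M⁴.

tr M = 3 and det M = 2, so the characteristic polynomial is λ² − (3)λ + (2) with roots 1 and 2.
Eigenvectors give P = [[2, −7], [−1, 3]] with P⁻¹ = [[−3, −7], [−1, −2]], and M = P·diag(1, 2)·P⁻¹.
Then M⁴ = P·diag(1, 16)·P⁻¹ = [[2, −112], [−1, 48]] · [[−3, −7], [−1, −2]] = [[106, 210], [−45, −89]].

[[106, 210], [−45, −89]]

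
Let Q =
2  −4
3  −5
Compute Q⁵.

[[92, −124], [93, −125]]

tr Q = −3 and det Q = 2, so the characteristic polynomial is λ² − (−3)λ + (2) with roots −1 and −2.
Eigenvectors give P = [[4, 1], [3, 1]] with P⁻¹ = [[1, −1], [−3, 4]], and Q = P·diag(−1, −2)·P⁻¹.
Then Q⁵ = P·diag(−1, −32)·P⁻¹ = [[−4, −32], [−3, −32]] · [[1, −1], [−3, 4]] = [[92, −124], [93, −125]].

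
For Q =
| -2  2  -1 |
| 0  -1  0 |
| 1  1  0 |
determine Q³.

[[-4, 15, -3], [0, -1, 0], [3, -6, 2]]

Q² = [[3, -7, 2], [0, 1, 0], [-2, 1, -1]]
Q³ = [[-4, 15, -3], [0, -1, 0], [3, -6, 2]]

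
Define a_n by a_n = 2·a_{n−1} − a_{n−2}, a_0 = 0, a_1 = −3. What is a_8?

With companion matrix Q = [[2, −1], [1, 0]], [a_n, a_{n−1}]ᵀ = Q·[a_{n−1}, a_{n−2}]ᵀ, so [a_8, a_7]ᵀ = Q^7·[a_1, a_0]ᵀ.
Q^7 = [[8, −7], [7, −6]], giving [a_8, a_7]ᵀ = [[−24], [−21]].

−24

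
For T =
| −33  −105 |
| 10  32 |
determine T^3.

tr T = −1 and det T = −6, so the characteristic polynomial is λ² − (−1)λ + (−6) with roots −3 and 2.
Eigenvectors give P = [[7, −3], [−2, 1]] with P⁻¹ = [[1, 3], [2, 7]], and T = P·diag(−3, 2)·P⁻¹.
Then T^3 = P·diag(−27, 8)·P⁻¹ = [[−189, −24], [54, 8]] · [[1, 3], [2, 7]] = [[−237, −735], [70, 218]].

[[−237, −735], [70, 218]]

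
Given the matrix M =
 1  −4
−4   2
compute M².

[[17, −12], [−12, 20]]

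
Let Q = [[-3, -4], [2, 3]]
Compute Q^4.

[[1, 0], [0, 1]]

Q² = I (check: tr Q = 0 and det Q = -1), so Q^4 = I since 4 is even.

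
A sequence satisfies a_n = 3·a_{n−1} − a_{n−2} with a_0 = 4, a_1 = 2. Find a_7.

178

With companion matrix Q = [[3, −1], [1, 0]], [a_n, a_{n−1}]ᵀ = Q·[a_{n−1}, a_{n−2}]ᵀ, so [a_7, a_6]ᵀ = Q⁶·[a_1, a_0]ᵀ.
Q⁶ = [[377, −144], [144, −55]], giving [a_7, a_6]ᵀ = [[178], [68]].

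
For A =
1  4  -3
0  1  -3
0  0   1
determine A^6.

A = I + N where N = [[0, 4, -3], [0, 0, -3], [0, 0, 0]] is strictly upper-triangular, so N^3 = 0.
(I + N)^6 = I + 6·N + 15·N^2 = [[1, 24, -198], [0, 1, -18], [0, 0, 1]].

[[1, 24, -198], [0, 1, -18], [0, 0, 1]]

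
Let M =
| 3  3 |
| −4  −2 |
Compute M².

[[−3, 3], [−4, −8]]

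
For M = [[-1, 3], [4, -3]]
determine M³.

[[-61, 75], [100, -111]]

M² = [[13, -12], [-16, 21]]
M³ = [[-61, 75], [100, -111]]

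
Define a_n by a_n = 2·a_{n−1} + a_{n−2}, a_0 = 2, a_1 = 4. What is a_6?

With companion matrix T = [[2, 1], [1, 0]], [a_n, a_{n−1}]ᵀ = T·[a_{n−1}, a_{n−2}]ᵀ, so [a_6, a_5]ᵀ = T^5·[a_1, a_0]ᵀ.
T^5 = [[70, 29], [29, 12]], giving [a_6, a_5]ᵀ = [[338], [140]].

338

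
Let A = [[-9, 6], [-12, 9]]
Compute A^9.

tr A = 0 and det A = -9, so the characteristic polynomial is λ² − (0)λ + (-9) with roots -3 and 3.
Eigenvectors give P = [[-1, 1], [-1, 2]] with P⁻¹ = [[-2, 1], [-1, 1]], and A = P·diag(-3, 3)·P⁻¹.
Then A^9 = P·diag(-19683, 19683)·P⁻¹ = [[19683, 19683], [19683, 39366]] · [[-2, 1], [-1, 1]] = [[-59049, 39366], [-78732, 59049]].

[[-59049, 39366], [-78732, 59049]]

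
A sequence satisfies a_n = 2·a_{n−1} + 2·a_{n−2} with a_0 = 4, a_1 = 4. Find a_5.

With companion matrix C = [[2, 2], [1, 0]], [a_n, a_{n−1}]ᵀ = C·[a_{n−1}, a_{n−2}]ᵀ, so [a_5, a_4]ᵀ = C^4·[a_1, a_0]ᵀ.
C^4 = [[44, 32], [16, 12]], giving [a_5, a_4]ᵀ = [[304], [112]].

304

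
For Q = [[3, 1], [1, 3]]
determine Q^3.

[[36, 28], [28, 36]]

Q^2 = [[10, 6], [6, 10]]
Q^3 = [[36, 28], [28, 36]]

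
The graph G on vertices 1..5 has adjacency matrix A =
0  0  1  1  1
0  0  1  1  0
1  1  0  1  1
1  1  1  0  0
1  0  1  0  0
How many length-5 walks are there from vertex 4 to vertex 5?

33

The number of length-5 walks from vertex 4 to vertex 5 is entry (4,5) of A⁵, where A is the adjacency matrix.
A² = [[3, 2, 2, 1, 1], [2, 2, 1, 1, 1], [2, 1, 4, 2, 1], [1, 1, 2, 3, 2], [1, 1, 1, 2, 2]]
A³ = [[4, 3, 7, 7, 5], [3, 2, 6, 5, 3], [7, 6, 6, 7, 6], [7, 5, 7, 4, 3], [5, 3, 6, 3, 2]]
A⁴ = [[19, 14, 19, 14, 11], [14, 11, 13, 11, 9], [19, 13, 26, 19, 13], [14, 11, 19, 19, 14], [11, 9, 13, 14, 11]]
A⁵ = [[44, 33, 58, 52, 38], [33, 24, 45, 38, 27], [58, 45, 64, 58, 45], [52, 38, 58, 44, 33], [38, 27, 45, 33, 24]]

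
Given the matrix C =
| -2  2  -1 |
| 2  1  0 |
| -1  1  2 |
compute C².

[[9, -3, 0], [-2, 5, -2], [2, 1, 5]]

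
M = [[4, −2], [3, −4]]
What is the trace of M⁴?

M² = [[10, 0], [0, 10]]
M³ = [[40, −20], [30, −40]]
M⁴ = [[100, 0], [0, 100]]

200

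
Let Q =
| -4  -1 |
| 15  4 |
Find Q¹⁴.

[[1, 0], [0, 1]]

Q² = I (check: tr Q = 0 and det Q = -1), so Q¹⁴ = I since 14 is even.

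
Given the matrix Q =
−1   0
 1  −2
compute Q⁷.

tr Q = −3 and det Q = 2, so the characteristic polynomial is λ² − (−3)λ + (2) with roots −2 and −1.
Eigenvectors give P = [[0, 1], [−1, 1]] with P⁻¹ = [[1, −1], [1, 0]], and Q = P·diag(−2, −1)·P⁻¹.
Then Q⁷ = P·diag(−128, −1)·P⁻¹ = [[0, −1], [128, −1]] · [[1, −1], [1, 0]] = [[−1, 0], [127, −128]].

[[−1, 0], [127, −128]]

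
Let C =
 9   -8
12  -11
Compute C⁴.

tr C = -2 and det C = -3, so the characteristic polynomial is λ² − (-2)λ + (-3) with roots -3 and 1.
Eigenvectors give P = [[-2, 1], [-3, 1]] with P⁻¹ = [[1, -1], [3, -2]], and C = P·diag(-3, 1)·P⁻¹.
Then C⁴ = P·diag(81, 1)·P⁻¹ = [[-162, 1], [-243, 1]] · [[1, -1], [3, -2]] = [[-159, 160], [-240, 241]].

[[-159, 160], [-240, 241]]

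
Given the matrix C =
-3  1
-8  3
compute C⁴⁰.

C² = I (check: tr C = 0 and det C = -1), so C⁴⁰ = I since 40 is even.

[[1, 0], [0, 1]]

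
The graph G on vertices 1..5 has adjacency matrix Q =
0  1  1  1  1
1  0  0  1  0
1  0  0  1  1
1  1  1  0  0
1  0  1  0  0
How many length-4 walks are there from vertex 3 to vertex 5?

11

The number of length-4 walks from vertex 3 to vertex 5 is entry (3,5) of Q⁴, where Q is the adjacency matrix.
Q² = [[4, 1, 2, 2, 1], [1, 2, 2, 1, 1], [2, 2, 3, 1, 1], [2, 1, 1, 3, 2], [1, 1, 1, 2, 2]]
Q³ = [[6, 6, 7, 7, 6], [6, 2, 3, 5, 3], [7, 3, 4, 7, 5], [7, 5, 7, 4, 3], [6, 3, 5, 3, 2]]
Q⁴ = [[26, 13, 19, 19, 13], [13, 11, 14, 11, 9], [19, 14, 19, 14, 11], [19, 11, 14, 19, 14], [13, 9, 11, 14, 11]]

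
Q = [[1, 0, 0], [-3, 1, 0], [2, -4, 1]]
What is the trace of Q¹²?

3

Q = I + N where N = [[0, 0, 0], [-3, 0, 0], [2, -4, 0]] is strictly lower-triangular, so N³ = 0.
(I + N)¹² = I + 12·N + 66·N² = [[1, 0, 0], [-36, 1, 0], [816, -48, 1]].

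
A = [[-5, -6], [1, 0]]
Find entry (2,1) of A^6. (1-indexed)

tr A = -5 and det A = 6, so the characteristic polynomial is λ² − (-5)λ + (6) with roots -3 and -2.
Eigenvectors give P = [[-3, 2], [1, -1]] with P⁻¹ = [[-1, -2], [-1, -3]], and A = P·diag(-3, -2)·P⁻¹.
Then A^6 = P·diag(729, 64)·P⁻¹ = [[-2187, 128], [729, -64]] · [[-1, -2], [-1, -3]] = [[2059, 3990], [-665, -1266]].

-665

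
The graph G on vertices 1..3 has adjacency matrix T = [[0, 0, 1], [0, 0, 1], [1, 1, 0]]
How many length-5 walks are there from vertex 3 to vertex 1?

The number of length-5 walks from vertex 3 to vertex 1 is entry (3,1) of T⁵, where T is the adjacency matrix.
T² = [[1, 1, 0], [1, 1, 0], [0, 0, 2]]
T³ = [[0, 0, 2], [0, 0, 2], [2, 2, 0]]
T⁴ = [[2, 2, 0], [2, 2, 0], [0, 0, 4]]
T⁵ = [[0, 0, 4], [0, 0, 4], [4, 4, 0]]

4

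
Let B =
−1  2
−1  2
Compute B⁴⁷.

B² = B (a projection; rank 1, trace 1), so B⁴⁷ = B.

[[−1, 2], [−1, 2]]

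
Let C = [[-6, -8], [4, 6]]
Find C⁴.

[[16, 0], [0, 16]]

tr C = 0 and det C = -4, so the characteristic polynomial is λ² − (0)λ + (-4) with roots 2 and -2.
Eigenvectors give P = [[-1, 2], [1, -1]] with P⁻¹ = [[1, 2], [1, 1]], and C = P·diag(2, -2)·P⁻¹.
Then C⁴ = P·diag(16, 16)·P⁻¹ = [[-16, 32], [16, -16]] · [[1, 2], [1, 1]] = [[16, 0], [0, 16]].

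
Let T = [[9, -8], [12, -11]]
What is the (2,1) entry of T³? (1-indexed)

84

tr T = -2 and det T = -3, so the characteristic polynomial is λ² − (-2)λ + (-3) with roots 1 and -3.
Eigenvectors give P = [[-1, -2], [-1, -3]] with P⁻¹ = [[-3, 2], [1, -1]], and T = P·diag(1, -3)·P⁻¹.
Then T³ = P·diag(1, -27)·P⁻¹ = [[-1, 54], [-1, 81]] · [[-3, 2], [1, -1]] = [[57, -56], [84, -83]].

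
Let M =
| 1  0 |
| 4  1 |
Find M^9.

[[1, 0], [36, 1]]

M = I + N where N = [[0, 0], [4, 0]] is strictly lower-triangular, so N^2 = 0.
(I + N)^9 = I + 9·N = [[1, 0], [36, 1]].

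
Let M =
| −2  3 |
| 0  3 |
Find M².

[[4, 3], [0, 9]]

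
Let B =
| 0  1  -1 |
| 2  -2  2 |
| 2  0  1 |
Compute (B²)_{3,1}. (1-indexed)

2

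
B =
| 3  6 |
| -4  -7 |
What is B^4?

tr B = -4 and det B = 3, so the characteristic polynomial is λ² − (-4)λ + (3) with roots -1 and -3.
Eigenvectors give P = [[-3, -1], [2, 1]] with P⁻¹ = [[-1, -1], [2, 3]], and B = P·diag(-1, -3)·P⁻¹.
Then B^4 = P·diag(1, 81)·P⁻¹ = [[-3, -81], [2, 81]] · [[-1, -1], [2, 3]] = [[-159, -240], [160, 241]].

[[-159, -240], [160, 241]]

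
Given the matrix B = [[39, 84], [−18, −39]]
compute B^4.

tr B = 0 and det B = −9, so the characteristic polynomial is λ² − (0)λ + (−9) with roots −3 and 3.
Eigenvectors give P = [[−2, 7], [1, −3]] with P⁻¹ = [[3, 7], [1, 2]], and B = P·diag(−3, 3)·P⁻¹.
Then B^4 = P·diag(81, 81)·P⁻¹ = [[−162, 567], [81, −243]] · [[3, 7], [1, 2]] = [[81, 0], [0, 81]].

[[81, 0], [0, 81]]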